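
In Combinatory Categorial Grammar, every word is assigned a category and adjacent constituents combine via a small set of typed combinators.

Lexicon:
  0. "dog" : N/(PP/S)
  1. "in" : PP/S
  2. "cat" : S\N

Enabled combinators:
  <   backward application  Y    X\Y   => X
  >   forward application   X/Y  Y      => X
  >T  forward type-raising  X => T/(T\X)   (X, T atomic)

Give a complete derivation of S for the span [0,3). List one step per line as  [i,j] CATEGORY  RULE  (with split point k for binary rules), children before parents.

[0,1] N/(PP/S)  lex  "dog"
[1,2] PP/S  lex  "in"
[0,2] N  >  k=1
[2,3] S\N  lex  "cat"
[0,3] S  <  k=2

[0,3] S   <
  [0,2] N   >
    [0,1] "dog" : N/(PP/S)
    [1,2] "in" : PP/S
  [2,3] "cat" : S\N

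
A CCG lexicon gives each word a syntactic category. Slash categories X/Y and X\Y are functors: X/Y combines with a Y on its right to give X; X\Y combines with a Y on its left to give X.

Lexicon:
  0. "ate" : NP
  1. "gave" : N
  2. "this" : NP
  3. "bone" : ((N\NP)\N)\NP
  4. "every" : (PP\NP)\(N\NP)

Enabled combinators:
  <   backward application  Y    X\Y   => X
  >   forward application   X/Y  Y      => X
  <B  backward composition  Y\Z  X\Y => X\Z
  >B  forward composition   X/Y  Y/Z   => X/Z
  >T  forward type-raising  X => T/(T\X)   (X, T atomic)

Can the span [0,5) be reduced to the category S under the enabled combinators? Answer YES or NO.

NP N NP ((N\NP)\N)\NP (PP\NP)\(N\NP)
CKY chart[0,5] = {N/(N\PP), NP/(NP\PP), PP, PP/(PP\PP), S/(S\PP)}; S ∉ chart

NO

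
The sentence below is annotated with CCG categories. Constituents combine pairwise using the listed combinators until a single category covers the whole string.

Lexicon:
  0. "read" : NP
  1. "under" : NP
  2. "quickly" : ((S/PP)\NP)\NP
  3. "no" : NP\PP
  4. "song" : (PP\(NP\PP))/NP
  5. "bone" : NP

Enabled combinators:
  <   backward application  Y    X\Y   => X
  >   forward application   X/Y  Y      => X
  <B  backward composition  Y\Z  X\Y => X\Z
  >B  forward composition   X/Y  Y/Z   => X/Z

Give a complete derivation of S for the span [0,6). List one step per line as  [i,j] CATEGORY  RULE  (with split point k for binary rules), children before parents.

[0,1] NP  lex  "read"
[1,2] NP  lex  "under"
[2,3] ((S/PP)\NP)\NP  lex  "quickly"
[1,3] (S/PP)\NP  <  k=2
[0,3] S/PP  <  k=1
[3,4] NP\PP  lex  "no"
[4,5] (PP\(NP\PP))/NP  lex  "song"
[5,6] NP  lex  "bone"
[4,6] PP\(NP\PP)  >  k=5
[3,6] PP  <  k=4
[0,6] S  >  k=3

[0,6] S   >
  [0,3] S/PP   <
    [0,1] "read" : NP
    [1,3] (S/PP)\NP   <
      [1,2] "under" : NP
      [2,3] "quickly" : ((S/PP)\NP)\NP
  [3,6] PP   <
    [3,4] "no" : NP\PP
    [4,6] PP\(NP\PP)   >
      [4,5] "song" : (PP\(NP\PP))/NP
      [5,6] "bone" : NP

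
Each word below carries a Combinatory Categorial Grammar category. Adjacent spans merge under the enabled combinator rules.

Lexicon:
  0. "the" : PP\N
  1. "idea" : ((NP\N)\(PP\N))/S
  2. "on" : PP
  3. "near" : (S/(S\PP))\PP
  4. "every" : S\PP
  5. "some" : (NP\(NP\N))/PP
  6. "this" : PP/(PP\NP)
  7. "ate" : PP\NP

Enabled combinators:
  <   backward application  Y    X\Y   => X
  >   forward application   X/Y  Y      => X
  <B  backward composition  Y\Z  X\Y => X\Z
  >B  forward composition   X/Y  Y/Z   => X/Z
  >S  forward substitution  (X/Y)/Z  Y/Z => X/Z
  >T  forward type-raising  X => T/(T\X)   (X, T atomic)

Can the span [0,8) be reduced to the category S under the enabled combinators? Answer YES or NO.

PP\N ((NP\N)\(PP\N))/S PP (S/(S\PP))\PP S\PP (NP\(NP\N))/PP PP/(PP\NP) PP\NP
CKY chart[0,8] = {N/(N\NP), NP, NP/(NP\NP), PP/(PP\NP), S/(S\NP)}; S ∉ chart

NO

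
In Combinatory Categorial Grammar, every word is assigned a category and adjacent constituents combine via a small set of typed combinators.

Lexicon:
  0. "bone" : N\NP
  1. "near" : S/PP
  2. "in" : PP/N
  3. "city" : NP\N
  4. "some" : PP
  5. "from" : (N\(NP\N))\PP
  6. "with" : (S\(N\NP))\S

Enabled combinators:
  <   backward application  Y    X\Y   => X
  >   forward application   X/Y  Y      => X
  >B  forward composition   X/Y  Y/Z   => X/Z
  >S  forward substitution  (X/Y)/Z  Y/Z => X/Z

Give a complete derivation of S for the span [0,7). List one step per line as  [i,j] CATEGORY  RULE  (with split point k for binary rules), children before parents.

[0,1] N\NP  lex  "bone"
[1,2] S/PP  lex  "near"
[2,3] PP/N  lex  "in"
[1,3] S/N  >B  k=2
[3,4] NP\N  lex  "city"
[4,5] PP  lex  "some"
[5,6] (N\(NP\N))\PP  lex  "from"
[4,6] N\(NP\N)  <  k=5
[3,6] N  <  k=4
[1,6] S  >  k=3
[6,7] (S\(N\NP))\S  lex  "with"
[1,7] S\(N\NP)  <  k=6
[0,7] S  <  k=1

[0,7] S   <
  [0,1] "bone" : N\NP
  [1,7] S\(N\NP)   <
    [1,6] S   >
      [1,3] S/N   >B
        [1,2] "near" : S/PP
        [2,3] "in" : PP/N
      [3,6] N   <
        [3,4] "city" : NP\N
        [4,6] N\(NP\N)   <
          [4,5] "some" : PP
          [5,6] "from" : (N\(NP\N))\PP
    [6,7] "with" : (S\(N\NP))\S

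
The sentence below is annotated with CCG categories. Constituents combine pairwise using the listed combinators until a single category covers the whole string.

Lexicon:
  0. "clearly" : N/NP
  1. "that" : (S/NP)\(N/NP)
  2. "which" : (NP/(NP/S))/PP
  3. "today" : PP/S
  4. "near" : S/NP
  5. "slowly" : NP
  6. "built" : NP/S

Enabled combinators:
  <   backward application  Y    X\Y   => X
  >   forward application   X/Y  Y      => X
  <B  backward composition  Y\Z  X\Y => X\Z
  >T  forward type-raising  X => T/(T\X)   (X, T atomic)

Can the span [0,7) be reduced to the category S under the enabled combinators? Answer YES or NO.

YES

[0,7] S   >
  [0,2] S/NP   <
    [0,1] "clearly" : N/NP
    [1,2] "that" : (S/NP)\(N/NP)
  [2,7] NP   >
    [2,6] NP/(NP/S)   >
      [2,3] "which" : (NP/(NP/S))/PP
      [3,6] PP   >
        [3,4] "today" : PP/S
        [4,6] S   >
          [4,5] "near" : S/NP
          [5,6] "slowly" : NP
    [6,7] "built" : NP/S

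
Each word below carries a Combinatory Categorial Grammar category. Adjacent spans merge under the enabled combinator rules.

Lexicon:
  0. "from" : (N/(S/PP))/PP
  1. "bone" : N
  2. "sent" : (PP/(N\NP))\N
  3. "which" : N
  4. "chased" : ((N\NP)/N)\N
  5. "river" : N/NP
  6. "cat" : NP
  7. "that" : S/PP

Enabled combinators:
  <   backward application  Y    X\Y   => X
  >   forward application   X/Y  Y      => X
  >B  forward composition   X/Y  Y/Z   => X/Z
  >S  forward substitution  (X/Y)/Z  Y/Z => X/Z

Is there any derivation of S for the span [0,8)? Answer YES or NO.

(N/(S/PP))/PP N (PP/(N\NP))\N N ((N\NP)/N)\N N/NP NP S/PP
CKY chart[0,8] = {N}; S ∉ chart

NO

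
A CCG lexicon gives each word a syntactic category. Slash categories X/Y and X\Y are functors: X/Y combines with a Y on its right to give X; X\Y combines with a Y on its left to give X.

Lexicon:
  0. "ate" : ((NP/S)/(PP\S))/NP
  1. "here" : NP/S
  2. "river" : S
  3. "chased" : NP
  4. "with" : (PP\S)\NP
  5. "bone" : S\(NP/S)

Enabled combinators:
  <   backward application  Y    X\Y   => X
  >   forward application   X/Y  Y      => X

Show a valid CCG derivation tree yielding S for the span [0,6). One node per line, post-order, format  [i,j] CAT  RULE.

[0,6] S   <
  [0,5] NP/S   >
    [0,3] (NP/S)/(PP\S)   >
      [0,1] "ate" : ((NP/S)/(PP\S))/NP
      [1,3] NP   >
        [1,2] "here" : NP/S
        [2,3] "river" : S
    [3,5] PP\S   <
      [3,4] "chased" : NP
      [4,5] "with" : (PP\S)\NP
  [5,6] "bone" : S\(NP/S)

[0,1] ((NP/S)/(PP\S))/NP  lex  "ate"
[1,2] NP/S  lex  "here"
[2,3] S  lex  "river"
[1,3] NP  >  k=2
[0,3] (NP/S)/(PP\S)  >  k=1
[3,4] NP  lex  "chased"
[4,5] (PP\S)\NP  lex  "with"
[3,5] PP\S  <  k=4
[0,5] NP/S  >  k=3
[5,6] S\(NP/S)  lex  "bone"
[0,6] S  <  k=5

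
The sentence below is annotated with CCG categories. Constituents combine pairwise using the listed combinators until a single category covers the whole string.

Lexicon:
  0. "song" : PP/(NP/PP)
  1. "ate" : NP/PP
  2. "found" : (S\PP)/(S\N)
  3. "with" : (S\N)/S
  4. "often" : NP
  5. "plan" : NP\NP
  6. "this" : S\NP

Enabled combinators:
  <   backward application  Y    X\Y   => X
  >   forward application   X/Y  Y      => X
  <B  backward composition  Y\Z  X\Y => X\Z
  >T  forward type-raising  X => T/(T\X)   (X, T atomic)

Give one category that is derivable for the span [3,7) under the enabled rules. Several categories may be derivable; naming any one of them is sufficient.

S\N

[0,7] S   <
  [0,2] PP   >
    [0,1] "song" : PP/(NP/PP)
    [1,2] "ate" : NP/PP
  [2,7] S\PP   >
    [2,3] "found" : (S\PP)/(S\N)
    [3,7] S\N   >
      [3,4] "with" : (S\N)/S
      [4,7] S   >
        [4,5] S/(S\NP)   >T
          [4,5] "often" : NP
        [5,7] S\NP   <B
          [5,6] "plan" : NP\NP
          [6,7] "this" : S\NP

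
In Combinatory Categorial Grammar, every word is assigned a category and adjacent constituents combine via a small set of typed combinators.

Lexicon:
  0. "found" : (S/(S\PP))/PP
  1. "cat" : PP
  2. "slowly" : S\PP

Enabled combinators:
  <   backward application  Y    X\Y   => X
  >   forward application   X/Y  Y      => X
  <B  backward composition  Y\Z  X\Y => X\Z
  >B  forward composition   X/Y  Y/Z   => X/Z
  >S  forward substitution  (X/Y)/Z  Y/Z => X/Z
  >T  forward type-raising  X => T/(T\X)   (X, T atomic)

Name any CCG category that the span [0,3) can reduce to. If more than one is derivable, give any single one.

S

[0,3] S   >
  [0,2] S/(S\PP)   >
    [0,1] "found" : (S/(S\PP))/PP
    [1,2] "cat" : PP
  [2,3] "slowly" : S\PP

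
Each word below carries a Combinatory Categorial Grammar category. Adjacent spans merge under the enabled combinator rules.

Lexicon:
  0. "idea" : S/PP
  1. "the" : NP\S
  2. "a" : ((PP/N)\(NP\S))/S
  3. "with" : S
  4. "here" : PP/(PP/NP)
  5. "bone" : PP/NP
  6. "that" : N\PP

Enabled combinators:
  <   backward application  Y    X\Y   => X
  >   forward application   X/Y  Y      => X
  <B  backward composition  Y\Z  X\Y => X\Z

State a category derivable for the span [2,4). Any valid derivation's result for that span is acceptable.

(PP/N)\(NP\S)

[0,7] S   >
  [0,1] "idea" : S/PP
  [1,7] PP   >
    [1,4] PP/N   <
      [1,2] "the" : NP\S
      [2,4] (PP/N)\(NP\S)   >
        [2,3] "a" : ((PP/N)\(NP\S))/S
        [3,4] "with" : S
    [4,7] N   <
      [4,6] PP   >
        [4,5] "here" : PP/(PP/NP)
        [5,6] "bone" : PP/NP
      [6,7] "that" : N\PP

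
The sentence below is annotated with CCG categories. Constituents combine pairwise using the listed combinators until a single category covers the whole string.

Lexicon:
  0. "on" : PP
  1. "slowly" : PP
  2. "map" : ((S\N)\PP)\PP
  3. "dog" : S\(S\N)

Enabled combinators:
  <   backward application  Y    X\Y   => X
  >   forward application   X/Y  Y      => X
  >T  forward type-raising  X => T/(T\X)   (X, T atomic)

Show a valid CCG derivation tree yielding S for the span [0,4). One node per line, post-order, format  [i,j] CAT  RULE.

[0,4] S   <
  [0,3] S\N   <
    [0,1] "on" : PP
    [1,3] (S\N)\PP   <
      [1,2] "slowly" : PP
      [2,3] "map" : ((S\N)\PP)\PP
  [3,4] "dog" : S\(S\N)

[0,1] PP  lex  "on"
[1,2] PP  lex  "slowly"
[2,3] ((S\N)\PP)\PP  lex  "map"
[1,3] (S\N)\PP  <  k=2
[0,3] S\N  <  k=1
[3,4] S\(S\N)  lex  "dog"
[0,4] S  <  k=3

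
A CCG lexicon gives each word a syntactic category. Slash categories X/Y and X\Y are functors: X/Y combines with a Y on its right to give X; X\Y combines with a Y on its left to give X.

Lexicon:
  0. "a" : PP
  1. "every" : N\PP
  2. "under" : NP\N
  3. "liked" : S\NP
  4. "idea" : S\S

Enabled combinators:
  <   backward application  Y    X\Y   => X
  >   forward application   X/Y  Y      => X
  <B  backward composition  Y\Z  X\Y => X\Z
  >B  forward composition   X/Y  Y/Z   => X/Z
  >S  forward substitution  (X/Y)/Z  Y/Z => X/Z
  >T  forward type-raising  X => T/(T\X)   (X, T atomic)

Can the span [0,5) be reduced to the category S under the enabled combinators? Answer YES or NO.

[0,5] S   >
  [0,1] S/(S\PP)   >T
    [0,1] "a" : PP
  [1,5] S\PP   <B
    [1,4] S\PP   <B
      [1,2] "every" : N\PP
      [2,4] S\N   <B
        [2,3] "under" : NP\N
        [3,4] "liked" : S\NP
    [4,5] "idea" : S\S

YES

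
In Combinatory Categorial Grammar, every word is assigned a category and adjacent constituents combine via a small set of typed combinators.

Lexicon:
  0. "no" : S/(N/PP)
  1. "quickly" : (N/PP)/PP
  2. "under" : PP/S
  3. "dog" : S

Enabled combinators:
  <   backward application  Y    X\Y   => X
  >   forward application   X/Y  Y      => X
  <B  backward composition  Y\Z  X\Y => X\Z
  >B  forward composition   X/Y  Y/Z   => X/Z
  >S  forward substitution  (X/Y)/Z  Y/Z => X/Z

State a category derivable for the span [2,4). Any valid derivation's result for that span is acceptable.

PP

[0,4] S   >
  [0,1] "no" : S/(N/PP)
  [1,4] N/PP   >
    [1,2] "quickly" : (N/PP)/PP
    [2,4] PP   >
      [2,3] "under" : PP/S
      [3,4] "dog" : S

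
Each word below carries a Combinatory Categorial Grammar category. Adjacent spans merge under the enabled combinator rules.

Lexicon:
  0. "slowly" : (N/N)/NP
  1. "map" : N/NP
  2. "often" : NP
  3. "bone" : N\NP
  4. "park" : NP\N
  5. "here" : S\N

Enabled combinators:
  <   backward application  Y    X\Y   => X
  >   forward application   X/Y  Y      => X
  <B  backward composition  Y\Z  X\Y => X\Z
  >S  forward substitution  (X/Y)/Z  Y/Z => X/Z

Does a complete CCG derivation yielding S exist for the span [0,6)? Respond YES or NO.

YES

[0,6] S   <
  [0,5] N   >
    [0,2] N/NP   >S
      [0,1] "slowly" : (N/N)/NP
      [1,2] "map" : N/NP
    [2,5] NP   <
      [2,4] N   <
        [2,3] "often" : NP
        [3,4] "bone" : N\NP
      [4,5] "park" : NP\N
  [5,6] "here" : S\N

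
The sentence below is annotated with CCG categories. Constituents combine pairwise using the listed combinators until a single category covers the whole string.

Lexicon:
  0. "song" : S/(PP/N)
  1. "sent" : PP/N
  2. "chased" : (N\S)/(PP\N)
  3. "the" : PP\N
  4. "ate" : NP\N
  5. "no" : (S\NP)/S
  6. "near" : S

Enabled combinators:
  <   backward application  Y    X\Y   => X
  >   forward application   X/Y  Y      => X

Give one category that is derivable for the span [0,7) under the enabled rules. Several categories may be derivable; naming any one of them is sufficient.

[0,7] S   <
  [0,5] NP   <
    [0,4] N   <
      [0,2] S   >
        [0,1] "song" : S/(PP/N)
        [1,2] "sent" : PP/N
      [2,4] N\S   >
        [2,3] "chased" : (N\S)/(PP\N)
        [3,4] "the" : PP\N
    [4,5] "ate" : NP\N
  [5,7] S\NP   >
    [5,6] "no" : (S\NP)/S
    [6,7] "near" : S

S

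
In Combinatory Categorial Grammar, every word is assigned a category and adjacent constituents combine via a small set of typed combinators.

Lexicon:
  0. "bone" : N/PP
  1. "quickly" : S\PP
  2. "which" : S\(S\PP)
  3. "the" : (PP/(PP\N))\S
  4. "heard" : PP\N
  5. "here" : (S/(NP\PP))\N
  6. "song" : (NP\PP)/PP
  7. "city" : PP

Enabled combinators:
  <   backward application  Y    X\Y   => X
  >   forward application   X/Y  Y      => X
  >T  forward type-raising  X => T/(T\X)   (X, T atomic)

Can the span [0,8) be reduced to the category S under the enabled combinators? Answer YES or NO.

[0,8] S   >
  [0,6] S/(NP\PP)   <
    [0,5] N   >
      [0,1] "bone" : N/PP
      [1,5] PP   >
        [1,4] PP/(PP\N)   <
          [1,3] S   <
            [1,2] "quickly" : S\PP
            [2,3] "which" : S\(S\PP)
          [3,4] "the" : (PP/(PP\N))\S
        [4,5] "heard" : PP\N
    [5,6] "here" : (S/(NP\PP))\N
  [6,8] NP\PP   >
    [6,7] "song" : (NP\PP)/PP
    [7,8] "city" : PP

YES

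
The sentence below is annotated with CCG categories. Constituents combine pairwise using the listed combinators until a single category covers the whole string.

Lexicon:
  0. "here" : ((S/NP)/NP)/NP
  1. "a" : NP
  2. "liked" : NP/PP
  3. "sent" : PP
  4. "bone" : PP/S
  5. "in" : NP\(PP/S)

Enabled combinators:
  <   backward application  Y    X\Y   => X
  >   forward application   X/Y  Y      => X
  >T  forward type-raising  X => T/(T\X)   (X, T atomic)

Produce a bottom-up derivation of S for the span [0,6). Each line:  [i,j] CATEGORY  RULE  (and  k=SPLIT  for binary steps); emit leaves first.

[0,6] S   >
  [0,4] S/NP   >
    [0,2] (S/NP)/NP   >
      [0,1] "here" : ((S/NP)/NP)/NP
      [1,2] "a" : NP
    [2,4] NP   >
      [2,3] "liked" : NP/PP
      [3,4] "sent" : PP
  [4,6] NP   <
    [4,5] "bone" : PP/S
    [5,6] "in" : NP\(PP/S)

[0,1] ((S/NP)/NP)/NP  lex  "here"
[1,2] NP  lex  "a"
[0,2] (S/NP)/NP  >  k=1
[2,3] NP/PP  lex  "liked"
[3,4] PP  lex  "sent"
[2,4] NP  >  k=3
[0,4] S/NP  >  k=2
[4,5] PP/S  lex  "bone"
[5,6] NP\(PP/S)  lex  "in"
[4,6] NP  <  k=5
[0,6] S  >  k=4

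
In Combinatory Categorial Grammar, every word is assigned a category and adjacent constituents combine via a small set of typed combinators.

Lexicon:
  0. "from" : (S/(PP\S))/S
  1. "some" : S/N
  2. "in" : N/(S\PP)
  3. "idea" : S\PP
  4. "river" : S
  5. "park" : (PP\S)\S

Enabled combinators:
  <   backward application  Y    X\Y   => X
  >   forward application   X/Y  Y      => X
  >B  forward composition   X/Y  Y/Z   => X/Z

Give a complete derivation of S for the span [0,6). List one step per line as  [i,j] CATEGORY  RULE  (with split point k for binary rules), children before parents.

[0,6] S   >
  [0,4] S/(PP\S)   >
    [0,1] "from" : (S/(PP\S))/S
    [1,4] S   >
      [1,2] "some" : S/N
      [2,4] N   >
        [2,3] "in" : N/(S\PP)
        [3,4] "idea" : S\PP
  [4,6] PP\S   <
    [4,5] "river" : S
    [5,6] "park" : (PP\S)\S

[0,1] (S/(PP\S))/S  lex  "from"
[1,2] S/N  lex  "some"
[2,3] N/(S\PP)  lex  "in"
[3,4] S\PP  lex  "idea"
[2,4] N  >  k=3
[1,4] S  >  k=2
[0,4] S/(PP\S)  >  k=1
[4,5] S  lex  "river"
[5,6] (PP\S)\S  lex  "park"
[4,6] PP\S  <  k=5
[0,6] S  >  k=4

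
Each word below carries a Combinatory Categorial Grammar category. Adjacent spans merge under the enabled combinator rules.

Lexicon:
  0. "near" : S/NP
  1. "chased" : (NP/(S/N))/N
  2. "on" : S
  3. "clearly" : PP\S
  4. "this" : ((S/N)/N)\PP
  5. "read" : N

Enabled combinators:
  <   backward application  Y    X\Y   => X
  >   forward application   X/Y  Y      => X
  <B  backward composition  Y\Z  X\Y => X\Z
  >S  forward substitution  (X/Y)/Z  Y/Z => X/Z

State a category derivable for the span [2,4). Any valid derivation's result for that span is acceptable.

PP

[0,6] S   >
  [0,1] "near" : S/NP
  [1,6] NP   >
    [1,5] NP/N   >S
      [1,2] "chased" : (NP/(S/N))/N
      [2,5] (S/N)/N   <
        [2,4] PP   <
          [2,3] "on" : S
          [3,4] "clearly" : PP\S
        [4,5] "this" : ((S/N)/N)\PP
    [5,6] "read" : N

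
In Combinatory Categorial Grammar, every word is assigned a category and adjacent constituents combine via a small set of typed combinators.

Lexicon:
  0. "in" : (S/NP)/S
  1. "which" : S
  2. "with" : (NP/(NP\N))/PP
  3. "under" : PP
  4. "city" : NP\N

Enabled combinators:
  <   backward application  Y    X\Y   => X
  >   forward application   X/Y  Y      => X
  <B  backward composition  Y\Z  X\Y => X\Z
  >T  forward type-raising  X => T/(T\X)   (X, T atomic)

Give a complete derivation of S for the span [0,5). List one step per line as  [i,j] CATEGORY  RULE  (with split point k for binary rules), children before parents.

[0,1] (S/NP)/S  lex  "in"
[1,2] S  lex  "which"
[0,2] S/NP  >  k=1
[2,3] (NP/(NP\N))/PP  lex  "with"
[3,4] PP  lex  "under"
[2,4] NP/(NP\N)  >  k=3
[4,5] NP\N  lex  "city"
[2,5] NP  >  k=4
[0,5] S  >  k=2

[0,5] S   >
  [0,2] S/NP   >
    [0,1] "in" : (S/NP)/S
    [1,2] "which" : S
  [2,5] NP   >
    [2,4] NP/(NP\N)   >
      [2,3] "with" : (NP/(NP\N))/PP
      [3,4] "under" : PP
    [4,5] "city" : NP\N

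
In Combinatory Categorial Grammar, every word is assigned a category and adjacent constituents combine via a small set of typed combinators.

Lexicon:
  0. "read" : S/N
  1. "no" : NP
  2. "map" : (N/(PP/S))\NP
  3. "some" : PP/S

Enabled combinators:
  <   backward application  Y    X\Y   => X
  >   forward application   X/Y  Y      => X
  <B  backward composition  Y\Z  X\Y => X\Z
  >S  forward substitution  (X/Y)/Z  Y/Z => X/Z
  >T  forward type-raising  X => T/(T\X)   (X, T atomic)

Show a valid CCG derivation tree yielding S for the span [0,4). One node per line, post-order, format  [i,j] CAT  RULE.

[0,4] S   >
  [0,1] "read" : S/N
  [1,4] N   >
    [1,3] N/(PP/S)   <
      [1,2] "no" : NP
      [2,3] "map" : (N/(PP/S))\NP
    [3,4] "some" : PP/S

[0,1] S/N  lex  "read"
[1,2] NP  lex  "no"
[2,3] (N/(PP/S))\NP  lex  "map"
[1,3] N/(PP/S)  <  k=2
[3,4] PP/S  lex  "some"
[1,4] N  >  k=3
[0,4] S  >  k=1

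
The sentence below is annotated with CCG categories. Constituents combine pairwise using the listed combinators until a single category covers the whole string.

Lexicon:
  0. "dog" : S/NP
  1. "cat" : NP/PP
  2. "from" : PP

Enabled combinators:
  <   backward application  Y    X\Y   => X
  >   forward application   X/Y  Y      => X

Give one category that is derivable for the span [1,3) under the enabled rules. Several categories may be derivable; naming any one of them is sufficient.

[0,3] S   >
  [0,1] "dog" : S/NP
  [1,3] NP   >
    [1,2] "cat" : NP/PP
    [2,3] "from" : PP

NP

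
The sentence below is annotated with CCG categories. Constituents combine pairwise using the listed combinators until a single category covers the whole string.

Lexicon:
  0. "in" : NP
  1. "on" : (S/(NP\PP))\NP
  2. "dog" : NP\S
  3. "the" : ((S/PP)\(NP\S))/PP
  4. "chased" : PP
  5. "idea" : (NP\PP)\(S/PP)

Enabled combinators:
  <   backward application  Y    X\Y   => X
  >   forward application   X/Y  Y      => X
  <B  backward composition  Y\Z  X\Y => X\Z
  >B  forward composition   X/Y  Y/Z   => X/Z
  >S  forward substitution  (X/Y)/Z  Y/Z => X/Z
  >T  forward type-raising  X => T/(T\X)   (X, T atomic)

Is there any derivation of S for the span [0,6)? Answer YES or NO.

[0,6] S   >
  [0,2] S/(NP\PP)   <
    [0,1] "in" : NP
    [1,2] "on" : (S/(NP\PP))\NP
  [2,6] NP\PP   <
    [2,5] S/PP   <
      [2,3] "dog" : NP\S
      [3,5] (S/PP)\(NP\S)   >
        [3,4] "the" : ((S/PP)\(NP\S))/PP
        [4,5] "chased" : PP
    [5,6] "idea" : (NP\PP)\(S/PP)

YES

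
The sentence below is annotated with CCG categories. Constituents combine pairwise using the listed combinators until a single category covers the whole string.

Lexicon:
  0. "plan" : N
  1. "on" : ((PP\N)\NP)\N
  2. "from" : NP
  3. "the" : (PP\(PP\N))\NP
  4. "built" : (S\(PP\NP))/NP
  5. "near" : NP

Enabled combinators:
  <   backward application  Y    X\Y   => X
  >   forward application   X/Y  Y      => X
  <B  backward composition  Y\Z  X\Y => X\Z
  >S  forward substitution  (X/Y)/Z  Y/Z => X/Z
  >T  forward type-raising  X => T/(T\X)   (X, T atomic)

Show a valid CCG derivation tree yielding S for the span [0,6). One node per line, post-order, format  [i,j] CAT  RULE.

[0,1] N  lex  "plan"
[1,2] ((PP\N)\NP)\N  lex  "on"
[0,2] (PP\N)\NP  <  k=1
[2,3] NP  lex  "from"
[3,4] (PP\(PP\N))\NP  lex  "the"
[2,4] PP\(PP\N)  <  k=3
[0,4] PP\NP  <B  k=2
[4,5] (S\(PP\NP))/NP  lex  "built"
[5,6] NP  lex  "near"
[4,6] S\(PP\NP)  >  k=5
[0,6] S  <  k=4

[0,6] S   <
  [0,4] PP\NP   <B
    [0,2] (PP\N)\NP   <
      [0,1] "plan" : N
      [1,2] "on" : ((PP\N)\NP)\N
    [2,4] PP\(PP\N)   <
      [2,3] "from" : NP
      [3,4] "the" : (PP\(PP\N))\NP
  [4,6] S\(PP\NP)   >
    [4,5] "built" : (S\(PP\NP))/NP
    [5,6] "near" : NP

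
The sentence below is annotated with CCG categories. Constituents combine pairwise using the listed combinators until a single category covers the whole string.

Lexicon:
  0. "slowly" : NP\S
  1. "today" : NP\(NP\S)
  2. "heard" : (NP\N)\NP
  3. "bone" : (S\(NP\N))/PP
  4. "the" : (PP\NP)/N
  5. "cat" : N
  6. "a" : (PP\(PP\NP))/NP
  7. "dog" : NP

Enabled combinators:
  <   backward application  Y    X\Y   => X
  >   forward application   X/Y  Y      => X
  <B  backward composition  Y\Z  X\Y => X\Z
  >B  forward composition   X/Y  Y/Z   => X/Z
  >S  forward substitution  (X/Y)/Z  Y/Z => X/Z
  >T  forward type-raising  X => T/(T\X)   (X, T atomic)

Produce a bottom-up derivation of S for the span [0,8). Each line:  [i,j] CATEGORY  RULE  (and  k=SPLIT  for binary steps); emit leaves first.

[0,1] NP\S  lex  "slowly"
[1,2] NP\(NP\S)  lex  "today"
[0,2] NP  <  k=1
[2,3] (NP\N)\NP  lex  "heard"
[0,3] NP\N  <  k=2
[3,4] (S\(NP\N))/PP  lex  "bone"
[4,5] (PP\NP)/N  lex  "the"
[5,6] N  lex  "cat"
[4,6] PP\NP  >  k=5
[6,7] (PP\(PP\NP))/NP  lex  "a"
[7,8] NP  lex  "dog"
[6,8] PP\(PP\NP)  >  k=7
[4,8] PP  <  k=6
[3,8] S\(NP\N)  >  k=4
[0,8] S  <  k=3

[0,8] S   <
  [0,3] NP\N   <
    [0,2] NP   <
      [0,1] "slowly" : NP\S
      [1,2] "today" : NP\(NP\S)
    [2,3] "heard" : (NP\N)\NP
  [3,8] S\(NP\N)   >
    [3,4] "bone" : (S\(NP\N))/PP
    [4,8] PP   <
      [4,6] PP\NP   >
        [4,5] "the" : (PP\NP)/N
        [5,6] "cat" : N
      [6,8] PP\(PP\NP)   >
        [6,7] "a" : (PP\(PP\NP))/NP
        [7,8] "dog" : NP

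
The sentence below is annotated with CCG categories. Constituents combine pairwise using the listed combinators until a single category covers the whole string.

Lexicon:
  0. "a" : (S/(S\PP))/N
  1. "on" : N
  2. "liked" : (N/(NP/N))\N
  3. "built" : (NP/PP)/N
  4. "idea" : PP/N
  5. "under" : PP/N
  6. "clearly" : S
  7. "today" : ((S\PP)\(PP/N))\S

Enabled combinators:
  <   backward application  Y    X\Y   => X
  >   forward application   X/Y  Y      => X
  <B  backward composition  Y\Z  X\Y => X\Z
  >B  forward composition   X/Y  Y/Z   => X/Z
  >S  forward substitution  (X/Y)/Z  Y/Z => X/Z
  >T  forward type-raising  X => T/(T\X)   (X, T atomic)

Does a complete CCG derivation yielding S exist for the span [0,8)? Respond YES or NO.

YES

[0,8] S   >
  [0,5] S/(S\PP)   >
    [0,1] "a" : (S/(S\PP))/N
    [1,5] N   >
      [1,3] N/(NP/N)   <
        [1,2] "on" : N
        [2,3] "liked" : (N/(NP/N))\N
      [3,5] NP/N   >S
        [3,4] "built" : (NP/PP)/N
        [4,5] "idea" : PP/N
  [5,8] S\PP   <
    [5,6] "under" : PP/N
    [6,8] (S\PP)\(PP/N)   <
      [6,7] "clearly" : S
      [7,8] "today" : ((S\PP)\(PP/N))\S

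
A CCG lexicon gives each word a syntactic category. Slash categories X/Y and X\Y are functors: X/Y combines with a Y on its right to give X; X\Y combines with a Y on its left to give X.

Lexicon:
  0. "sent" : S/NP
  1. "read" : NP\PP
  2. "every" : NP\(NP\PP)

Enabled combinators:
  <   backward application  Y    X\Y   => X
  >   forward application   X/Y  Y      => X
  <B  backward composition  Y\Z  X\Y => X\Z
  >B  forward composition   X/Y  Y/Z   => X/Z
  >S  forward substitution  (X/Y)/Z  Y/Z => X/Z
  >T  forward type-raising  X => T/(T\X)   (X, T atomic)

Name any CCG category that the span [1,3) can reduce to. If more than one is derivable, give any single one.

[0,3] S   >
  [0,1] "sent" : S/NP
  [1,3] NP   <
    [1,2] "read" : NP\PP
    [2,3] "every" : NP\(NP\PP)

NP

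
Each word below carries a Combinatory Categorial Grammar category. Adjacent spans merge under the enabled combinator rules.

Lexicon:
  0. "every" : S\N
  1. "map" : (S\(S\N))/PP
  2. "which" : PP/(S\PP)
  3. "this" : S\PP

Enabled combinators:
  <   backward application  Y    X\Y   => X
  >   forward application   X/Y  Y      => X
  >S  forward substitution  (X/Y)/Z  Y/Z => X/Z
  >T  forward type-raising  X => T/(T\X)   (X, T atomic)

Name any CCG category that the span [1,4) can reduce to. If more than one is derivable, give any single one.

S\(S\N)

[0,4] S   <
  [0,1] "every" : S\N
  [1,4] S\(S\N)   >
    [1,2] "map" : (S\(S\N))/PP
    [2,4] PP   >
      [2,3] "which" : PP/(S\PP)
      [3,4] "this" : S\PP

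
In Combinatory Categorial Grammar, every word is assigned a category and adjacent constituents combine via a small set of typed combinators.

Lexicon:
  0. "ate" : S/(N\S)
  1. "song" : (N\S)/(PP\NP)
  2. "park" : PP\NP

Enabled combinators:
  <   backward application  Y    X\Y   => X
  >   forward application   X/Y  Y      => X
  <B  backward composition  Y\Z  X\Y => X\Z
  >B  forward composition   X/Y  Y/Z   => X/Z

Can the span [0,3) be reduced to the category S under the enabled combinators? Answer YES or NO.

YES

[0,3] S   >
  [0,1] "ate" : S/(N\S)
  [1,3] N\S   >
    [1,2] "song" : (N\S)/(PP\NP)
    [2,3] "park" : PP\NP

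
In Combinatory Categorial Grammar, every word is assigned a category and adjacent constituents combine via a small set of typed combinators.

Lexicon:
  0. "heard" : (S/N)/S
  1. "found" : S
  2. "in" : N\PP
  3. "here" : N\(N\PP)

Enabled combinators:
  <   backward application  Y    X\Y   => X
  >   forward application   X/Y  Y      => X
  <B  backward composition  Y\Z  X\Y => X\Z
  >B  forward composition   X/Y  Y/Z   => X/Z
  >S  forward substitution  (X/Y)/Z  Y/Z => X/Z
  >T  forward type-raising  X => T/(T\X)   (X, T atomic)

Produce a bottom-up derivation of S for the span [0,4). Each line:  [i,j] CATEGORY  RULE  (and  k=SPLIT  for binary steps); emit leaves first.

[0,1] (S/N)/S  lex  "heard"
[1,2] S  lex  "found"
[0,2] S/N  >  k=1
[2,3] N\PP  lex  "in"
[3,4] N\(N\PP)  lex  "here"
[2,4] N  <  k=3
[0,4] S  >  k=2

[0,4] S   >
  [0,2] S/N   >
    [0,1] "heard" : (S/N)/S
    [1,2] "found" : S
  [2,4] N   <
    [2,3] "in" : N\PP
    [3,4] "here" : N\(N\PP)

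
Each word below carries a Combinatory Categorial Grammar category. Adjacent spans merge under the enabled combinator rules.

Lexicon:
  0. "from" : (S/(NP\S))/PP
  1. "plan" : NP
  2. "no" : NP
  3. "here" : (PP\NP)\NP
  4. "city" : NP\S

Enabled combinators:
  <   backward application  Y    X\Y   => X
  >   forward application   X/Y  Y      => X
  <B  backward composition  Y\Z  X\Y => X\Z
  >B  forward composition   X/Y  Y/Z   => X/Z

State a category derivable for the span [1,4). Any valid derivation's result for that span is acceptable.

[0,5] S   >
  [0,4] S/(NP\S)   >
    [0,1] "from" : (S/(NP\S))/PP
    [1,4] PP   <
      [1,2] "plan" : NP
      [2,4] PP\NP   <
        [2,3] "no" : NP
        [3,4] "here" : (PP\NP)\NP
  [4,5] "city" : NP\S

PP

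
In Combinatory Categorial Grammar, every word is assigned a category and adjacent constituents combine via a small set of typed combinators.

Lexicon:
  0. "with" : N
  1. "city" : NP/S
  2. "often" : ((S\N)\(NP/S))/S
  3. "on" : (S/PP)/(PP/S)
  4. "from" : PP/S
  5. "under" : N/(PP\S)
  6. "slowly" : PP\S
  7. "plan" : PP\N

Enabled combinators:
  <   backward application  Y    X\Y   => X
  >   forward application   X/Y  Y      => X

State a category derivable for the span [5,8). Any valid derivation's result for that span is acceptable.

PP

[0,8] S   <
  [0,1] "with" : N
  [1,8] S\N   <
    [1,2] "city" : NP/S
    [2,8] (S\N)\(NP/S)   >
      [2,3] "often" : ((S\N)\(NP/S))/S
      [3,8] S   >
        [3,5] S/PP   >
          [3,4] "on" : (S/PP)/(PP/S)
          [4,5] "from" : PP/S
        [5,8] PP   <
          [5,7] N   >
            [5,6] "under" : N/(PP\S)
            [6,7] "slowly" : PP\S
          [7,8] "plan" : PP\N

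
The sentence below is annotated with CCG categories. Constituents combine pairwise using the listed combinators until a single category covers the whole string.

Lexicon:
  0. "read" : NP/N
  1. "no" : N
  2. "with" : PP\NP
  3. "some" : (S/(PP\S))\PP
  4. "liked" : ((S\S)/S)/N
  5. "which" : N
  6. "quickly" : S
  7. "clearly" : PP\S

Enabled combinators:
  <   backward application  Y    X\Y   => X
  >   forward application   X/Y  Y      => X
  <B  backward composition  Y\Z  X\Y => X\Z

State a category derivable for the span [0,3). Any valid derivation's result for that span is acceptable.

[0,8] S   >
  [0,4] S/(PP\S)   <
    [0,3] PP   <
      [0,2] NP   >
        [0,1] "read" : NP/N
        [1,2] "no" : N
      [2,3] "with" : PP\NP
    [3,4] "some" : (S/(PP\S))\PP
  [4,8] PP\S   <B
    [4,7] S\S   >
      [4,6] (S\S)/S   >
        [4,5] "liked" : ((S\S)/S)/N
        [5,6] "which" : N
      [6,7] "quickly" : S
    [7,8] "clearly" : PP\S

PP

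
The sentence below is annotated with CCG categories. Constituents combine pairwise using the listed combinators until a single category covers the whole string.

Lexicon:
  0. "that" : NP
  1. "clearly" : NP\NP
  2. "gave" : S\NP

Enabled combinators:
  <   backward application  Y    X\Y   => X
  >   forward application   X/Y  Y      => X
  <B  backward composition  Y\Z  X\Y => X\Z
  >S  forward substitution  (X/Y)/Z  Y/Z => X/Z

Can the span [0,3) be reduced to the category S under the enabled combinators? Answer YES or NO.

YES

[0,3] S   <
  [0,1] "that" : NP
  [1,3] S\NP   <B
    [1,2] "clearly" : NP\NP
    [2,3] "gave" : S\NP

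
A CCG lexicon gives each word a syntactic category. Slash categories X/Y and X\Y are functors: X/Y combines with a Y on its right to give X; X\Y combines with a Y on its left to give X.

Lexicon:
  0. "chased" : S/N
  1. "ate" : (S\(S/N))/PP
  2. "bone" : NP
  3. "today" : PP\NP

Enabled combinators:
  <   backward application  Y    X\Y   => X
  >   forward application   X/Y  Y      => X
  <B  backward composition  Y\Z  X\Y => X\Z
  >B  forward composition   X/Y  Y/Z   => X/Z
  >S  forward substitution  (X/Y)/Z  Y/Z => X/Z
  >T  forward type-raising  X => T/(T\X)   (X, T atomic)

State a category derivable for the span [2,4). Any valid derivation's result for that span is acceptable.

PP

[0,4] S   <
  [0,1] "chased" : S/N
  [1,4] S\(S/N)   >
    [1,2] "ate" : (S\(S/N))/PP
    [2,4] PP   >
      [2,3] PP/(PP\NP)   >T
        [2,3] "bone" : NP
      [3,4] "today" : PP\NP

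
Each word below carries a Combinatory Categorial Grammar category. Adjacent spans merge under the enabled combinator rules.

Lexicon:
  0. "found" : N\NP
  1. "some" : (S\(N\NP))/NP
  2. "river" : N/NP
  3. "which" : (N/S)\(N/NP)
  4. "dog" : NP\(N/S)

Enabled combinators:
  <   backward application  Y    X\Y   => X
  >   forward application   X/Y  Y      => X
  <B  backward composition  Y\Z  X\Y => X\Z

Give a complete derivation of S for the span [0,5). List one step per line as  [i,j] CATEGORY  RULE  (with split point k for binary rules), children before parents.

[0,5] S   <
  [0,1] "found" : N\NP
  [1,5] S\(N\NP)   >
    [1,2] "some" : (S\(N\NP))/NP
    [2,5] NP   <
      [2,4] N/S   <
        [2,3] "river" : N/NP
        [3,4] "which" : (N/S)\(N/NP)
      [4,5] "dog" : NP\(N/S)

[0,1] N\NP  lex  "found"
[1,2] (S\(N\NP))/NP  lex  "some"
[2,3] N/NP  lex  "river"
[3,4] (N/S)\(N/NP)  lex  "which"
[2,4] N/S  <  k=3
[4,5] NP\(N/S)  lex  "dog"
[2,5] NP  <  k=4
[1,5] S\(N\NP)  >  k=2
[0,5] S  <  k=1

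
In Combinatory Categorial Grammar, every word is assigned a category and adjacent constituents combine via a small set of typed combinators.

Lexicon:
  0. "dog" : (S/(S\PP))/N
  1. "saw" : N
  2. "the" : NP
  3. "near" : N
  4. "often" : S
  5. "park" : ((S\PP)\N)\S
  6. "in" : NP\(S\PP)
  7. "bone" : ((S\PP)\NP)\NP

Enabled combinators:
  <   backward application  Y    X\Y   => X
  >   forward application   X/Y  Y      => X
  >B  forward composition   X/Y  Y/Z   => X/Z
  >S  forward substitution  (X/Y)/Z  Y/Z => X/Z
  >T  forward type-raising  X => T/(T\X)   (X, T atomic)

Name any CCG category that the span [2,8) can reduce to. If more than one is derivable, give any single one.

[0,8] S   >
  [0,2] S/(S\PP)   >
    [0,1] "dog" : (S/(S\PP))/N
    [1,2] "saw" : N
  [2,8] S\PP   <
    [2,3] "the" : NP
    [3,8] (S\PP)\NP   <
      [3,7] NP   <
        [3,6] S\PP   <
          [3,4] "near" : N
          [4,6] (S\PP)\N   <
            [4,5] "often" : S
            [5,6] "park" : ((S\PP)\N)\S
        [6,7] "in" : NP\(S\PP)
      [7,8] "bone" : ((S\PP)\NP)\NP

S\PP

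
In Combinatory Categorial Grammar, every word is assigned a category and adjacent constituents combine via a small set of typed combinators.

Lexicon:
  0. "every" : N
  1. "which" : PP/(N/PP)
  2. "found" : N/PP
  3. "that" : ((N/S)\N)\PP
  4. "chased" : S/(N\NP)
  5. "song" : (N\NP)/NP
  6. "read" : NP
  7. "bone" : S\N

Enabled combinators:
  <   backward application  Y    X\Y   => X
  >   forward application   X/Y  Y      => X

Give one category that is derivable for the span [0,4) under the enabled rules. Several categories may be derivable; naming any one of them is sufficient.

[0,8] S   <
  [0,7] N   >
    [0,4] N/S   <
      [0,1] "every" : N
      [1,4] (N/S)\N   <
        [1,3] PP   >
          [1,2] "which" : PP/(N/PP)
          [2,3] "found" : N/PP
        [3,4] "that" : ((N/S)\N)\PP
    [4,7] S   >
      [4,5] "chased" : S/(N\NP)
      [5,7] N\NP   >
        [5,6] "song" : (N\NP)/NP
        [6,7] "read" : NP
  [7,8] "bone" : S\N

N/S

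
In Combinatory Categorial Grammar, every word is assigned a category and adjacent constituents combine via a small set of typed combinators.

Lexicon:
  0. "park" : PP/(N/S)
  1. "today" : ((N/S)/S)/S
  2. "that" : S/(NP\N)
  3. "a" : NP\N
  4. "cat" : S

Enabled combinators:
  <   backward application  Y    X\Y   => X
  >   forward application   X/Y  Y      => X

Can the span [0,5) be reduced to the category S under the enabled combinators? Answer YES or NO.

PP/(N/S) ((N/S)/S)/S S/(NP\N) NP\N S
CKY chart[0,5] = {PP}; S ∉ chart

NO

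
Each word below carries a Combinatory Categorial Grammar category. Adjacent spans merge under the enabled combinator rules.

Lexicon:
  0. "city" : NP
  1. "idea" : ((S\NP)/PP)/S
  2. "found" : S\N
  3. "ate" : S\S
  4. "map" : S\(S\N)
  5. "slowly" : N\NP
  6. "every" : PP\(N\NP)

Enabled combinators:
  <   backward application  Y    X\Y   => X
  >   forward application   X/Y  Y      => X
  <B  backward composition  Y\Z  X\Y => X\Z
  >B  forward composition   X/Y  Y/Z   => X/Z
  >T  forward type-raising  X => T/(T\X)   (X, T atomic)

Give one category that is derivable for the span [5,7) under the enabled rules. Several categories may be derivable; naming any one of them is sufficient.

[0,7] S   <
  [0,1] "city" : NP
  [1,7] S\NP   >
    [1,5] (S\NP)/PP   >
      [1,2] "idea" : ((S\NP)/PP)/S
      [2,5] S   <
        [2,4] S\N   <B
          [2,3] "found" : S\N
          [3,4] "ate" : S\S
        [4,5] "map" : S\(S\N)
    [5,7] PP   <
      [5,6] "slowly" : N\NP
      [6,7] "every" : PP\(N\NP)

PP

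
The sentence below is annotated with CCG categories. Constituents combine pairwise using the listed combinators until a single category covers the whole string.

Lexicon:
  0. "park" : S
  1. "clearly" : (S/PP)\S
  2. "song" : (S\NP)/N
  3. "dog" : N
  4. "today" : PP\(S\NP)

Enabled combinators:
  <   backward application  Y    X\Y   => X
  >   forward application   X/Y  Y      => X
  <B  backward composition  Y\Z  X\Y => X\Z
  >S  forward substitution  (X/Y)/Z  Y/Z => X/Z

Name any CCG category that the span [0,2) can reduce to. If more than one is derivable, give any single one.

[0,5] S   >
  [0,2] S/PP   <
    [0,1] "park" : S
    [1,2] "clearly" : (S/PP)\S
  [2,5] PP   <
    [2,4] S\NP   >
      [2,3] "song" : (S\NP)/N
      [3,4] "dog" : N
    [4,5] "today" : PP\(S\NP)

S/PP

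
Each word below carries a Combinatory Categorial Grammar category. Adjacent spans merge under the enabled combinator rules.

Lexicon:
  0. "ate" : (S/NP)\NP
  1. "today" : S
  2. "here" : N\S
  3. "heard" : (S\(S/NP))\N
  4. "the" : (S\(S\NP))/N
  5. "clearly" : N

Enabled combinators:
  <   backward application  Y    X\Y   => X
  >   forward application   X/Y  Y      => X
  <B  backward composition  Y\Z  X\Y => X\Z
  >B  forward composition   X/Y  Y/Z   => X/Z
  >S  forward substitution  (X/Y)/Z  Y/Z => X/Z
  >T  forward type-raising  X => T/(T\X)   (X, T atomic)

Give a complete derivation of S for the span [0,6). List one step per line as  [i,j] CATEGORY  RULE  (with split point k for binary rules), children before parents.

[0,6] S   <
  [0,4] S\NP   <B
    [0,1] "ate" : (S/NP)\NP
    [1,4] S\(S/NP)   <
      [1,3] N   <
        [1,2] "today" : S
        [2,3] "here" : N\S
      [3,4] "heard" : (S\(S/NP))\N
  [4,6] S\(S\NP)   >
    [4,5] "the" : (S\(S\NP))/N
    [5,6] "clearly" : N

[0,1] (S/NP)\NP  lex  "ate"
[1,2] S  lex  "today"
[2,3] N\S  lex  "here"
[1,3] N  <  k=2
[3,4] (S\(S/NP))\N  lex  "heard"
[1,4] S\(S/NP)  <  k=3
[0,4] S\NP  <B  k=1
[4,5] (S\(S\NP))/N  lex  "the"
[5,6] N  lex  "clearly"
[4,6] S\(S\NP)  >  k=5
[0,6] S  <  k=4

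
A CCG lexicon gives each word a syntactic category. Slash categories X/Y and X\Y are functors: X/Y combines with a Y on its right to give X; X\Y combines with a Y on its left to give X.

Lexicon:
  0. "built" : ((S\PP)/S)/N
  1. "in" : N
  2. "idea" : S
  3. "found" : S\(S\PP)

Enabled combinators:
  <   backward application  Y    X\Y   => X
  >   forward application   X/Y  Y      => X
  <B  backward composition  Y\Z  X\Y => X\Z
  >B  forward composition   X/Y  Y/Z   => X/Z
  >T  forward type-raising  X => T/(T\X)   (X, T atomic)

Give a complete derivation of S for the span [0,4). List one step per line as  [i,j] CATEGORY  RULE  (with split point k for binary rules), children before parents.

[0,4] S   <
  [0,3] S\PP   >
    [0,2] (S\PP)/S   >
      [0,1] "built" : ((S\PP)/S)/N
      [1,2] "in" : N
    [2,3] "idea" : S
  [3,4] "found" : S\(S\PP)

[0,1] ((S\PP)/S)/N  lex  "built"
[1,2] N  lex  "in"
[0,2] (S\PP)/S  >  k=1
[2,3] S  lex  "idea"
[0,3] S\PP  >  k=2
[3,4] S\(S\PP)  lex  "found"
[0,4] S  <  k=3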